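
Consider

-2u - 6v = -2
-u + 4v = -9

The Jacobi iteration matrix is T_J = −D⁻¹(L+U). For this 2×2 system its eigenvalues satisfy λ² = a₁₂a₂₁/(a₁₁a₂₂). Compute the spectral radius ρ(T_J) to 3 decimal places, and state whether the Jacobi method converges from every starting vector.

a₁₂a₂₁/(a₁₁a₂₂) = (-6)·(-1) / ((-2)·(4)) = -0.750000
ρ = √|-0.750000| = √0.750000 = 0.866
ρ < 1, so Jacobi converges

0.866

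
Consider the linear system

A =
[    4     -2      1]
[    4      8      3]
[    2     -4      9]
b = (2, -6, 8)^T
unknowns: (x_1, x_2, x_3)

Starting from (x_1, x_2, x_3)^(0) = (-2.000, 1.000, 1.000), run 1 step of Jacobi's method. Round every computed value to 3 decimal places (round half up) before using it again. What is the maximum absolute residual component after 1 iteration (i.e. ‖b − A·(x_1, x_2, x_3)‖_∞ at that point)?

13.334

Iteration 1:
  x_1 = (2 - (-2)·1.000 - (1)·1.000) / (4) = 0.750
  x_2 = (-6 - (4)·-2.000 - (3)·1.000) / (8) = -0.125
  x_3 = (8 - (2)·-2.000 - (-4)·1.000) / (9) = 1.778
Residual b − A·x = (-3.028, -13.334, -10.002); ∞-norm = 13.334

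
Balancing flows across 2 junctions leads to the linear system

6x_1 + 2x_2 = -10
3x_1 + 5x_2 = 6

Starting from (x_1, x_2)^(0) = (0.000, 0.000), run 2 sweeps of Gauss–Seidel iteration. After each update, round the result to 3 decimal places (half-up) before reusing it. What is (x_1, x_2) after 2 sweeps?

(-2.400, 2.640)

Iteration 1:
  x_1 = (-10 - (2)·0.000) / (6) = -1.667
  x_2 = (6 - (3)·-1.667) / (5) = 2.200
Iteration 2:
  x_1 = (-10 - (2)·2.200) / (6) = -2.400
  x_2 = (6 - (3)·-2.400) / (5) = 2.640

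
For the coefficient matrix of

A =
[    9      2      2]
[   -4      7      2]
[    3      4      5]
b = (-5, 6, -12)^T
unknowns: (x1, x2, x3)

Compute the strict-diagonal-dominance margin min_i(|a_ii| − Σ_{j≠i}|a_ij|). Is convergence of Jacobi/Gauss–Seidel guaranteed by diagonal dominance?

row 1: |9| − (2+2) = 5
row 2: |7| − (4+2) = 1
row 3: |5| − (3+4) = -2
minimum over rows = -2 → not strictly diagonally dominant

-2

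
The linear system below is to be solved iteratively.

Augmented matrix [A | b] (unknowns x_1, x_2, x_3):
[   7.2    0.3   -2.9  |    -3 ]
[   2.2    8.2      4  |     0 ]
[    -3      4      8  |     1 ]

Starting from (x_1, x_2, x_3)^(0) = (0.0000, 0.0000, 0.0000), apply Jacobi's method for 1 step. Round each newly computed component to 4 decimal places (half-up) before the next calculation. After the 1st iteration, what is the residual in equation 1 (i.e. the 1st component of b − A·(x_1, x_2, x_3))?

0.3627

Iteration 1:
  x_1 = (-3 - (0.3)·0.0000 - (-2.9)·0.0000) / (7.2) = -0.4167
  x_2 = (0 - (2.2)·0.0000 - (4)·0.0000) / (8.2) = 0.0000
  x_3 = (1 - (-3)·0.0000 - (4)·0.0000) / (8) = 0.1250
Residual b − A·x = (0.3627, 0.4167, -1.2501)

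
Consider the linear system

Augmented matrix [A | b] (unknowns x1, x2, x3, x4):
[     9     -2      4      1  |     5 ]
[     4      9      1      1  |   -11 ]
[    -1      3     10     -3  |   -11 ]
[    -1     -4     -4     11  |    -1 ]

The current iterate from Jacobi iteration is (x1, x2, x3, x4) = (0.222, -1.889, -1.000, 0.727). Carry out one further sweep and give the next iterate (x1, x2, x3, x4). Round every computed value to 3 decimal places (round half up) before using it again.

One sweep:
  x1 = (5 - (-2)·-1.889 - (4)·-1.000 - (1)·0.727) / (9) = 0.499
  x2 = (-11 - (4)·0.222 - (1)·-1.000 - (1)·0.727) / (9) = -1.291
  x3 = (-11 - (-1)·0.222 - (3)·-1.889 - (-3)·0.727) / (10) = -0.293
  x4 = (-1 - (-1)·0.222 - (-4)·-1.889 - (-4)·-1.000) / (11) = -1.121

(0.499, -1.291, -0.293, -1.121)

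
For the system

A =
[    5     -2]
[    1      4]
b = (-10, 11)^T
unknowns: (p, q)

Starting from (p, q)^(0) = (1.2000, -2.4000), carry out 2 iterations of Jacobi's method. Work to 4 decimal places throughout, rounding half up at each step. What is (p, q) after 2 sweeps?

Iteration 1:
  p = (-10 - (-2)·-2.4000) / (5) = -2.9600
  q = (11 - (1)·1.2000) / (4) = 2.4500
Iteration 2:
  p = (-10 - (-2)·2.4500) / (5) = -1.0200
  q = (11 - (1)·-2.9600) / (4) = 3.4900

(-1.0200, 3.4900)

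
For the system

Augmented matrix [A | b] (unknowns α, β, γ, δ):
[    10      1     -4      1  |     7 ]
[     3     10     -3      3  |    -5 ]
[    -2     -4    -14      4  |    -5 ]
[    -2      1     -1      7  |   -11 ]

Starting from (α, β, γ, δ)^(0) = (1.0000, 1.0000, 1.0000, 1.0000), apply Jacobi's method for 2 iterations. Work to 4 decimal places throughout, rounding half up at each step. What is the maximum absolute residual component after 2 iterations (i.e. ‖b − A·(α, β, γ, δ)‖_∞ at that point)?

Iteration 1:
  α = (7 - (1)·1.0000 - (-4)·1.0000 - (1)·1.0000) / (10) = 0.9000
  β = (-5 - (3)·1.0000 - (-3)·1.0000 - (3)·1.0000) / (10) = -0.8000
  γ = (-5 - (-2)·1.0000 - (-4)·1.0000 - (4)·1.0000) / (-14) = 0.2143
  δ = (-11 - (-2)·1.0000 - (1)·1.0000 - (-1)·1.0000) / (7) = -1.2857
Iteration 2:
  α = (7 - (1)·-0.8000 - (-4)·0.2143 - (1)·-1.2857) / (10) = 0.9943
  β = (-5 - (3)·0.9000 - (-3)·0.2143 - (3)·-1.2857) / (10) = -0.3200
  γ = (-5 - (-2)·0.9000 - (-4)·-0.8000 - (4)·-1.2857) / (-14) = 0.0898
  δ = (-11 - (-2)·0.9000 - (1)·-0.8000 - (-1)·0.2143) / (7) = -1.1694
Residual b − A·x = (-1.0944, -1.0053, 1.6434, -0.4158); ∞-norm = 1.6434

1.6434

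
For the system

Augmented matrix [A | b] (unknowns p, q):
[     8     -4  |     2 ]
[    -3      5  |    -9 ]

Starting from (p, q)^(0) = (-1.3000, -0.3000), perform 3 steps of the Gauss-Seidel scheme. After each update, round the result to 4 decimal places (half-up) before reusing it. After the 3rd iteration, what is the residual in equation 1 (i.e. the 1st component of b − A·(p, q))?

-0.5184

Iteration 1:
  p = (2 - (-4)·-0.3000) / (8) = 0.1000
  q = (-9 - (-3)·0.1000) / (5) = -1.7400
Iteration 2:
  p = (2 - (-4)·-1.7400) / (8) = -0.6200
  q = (-9 - (-3)·-0.6200) / (5) = -2.1720
Iteration 3:
  p = (2 - (-4)·-2.1720) / (8) = -0.8360
  q = (-9 - (-3)·-0.8360) / (5) = -2.3016
Residual b − A·x = (-0.5184, 0.0000)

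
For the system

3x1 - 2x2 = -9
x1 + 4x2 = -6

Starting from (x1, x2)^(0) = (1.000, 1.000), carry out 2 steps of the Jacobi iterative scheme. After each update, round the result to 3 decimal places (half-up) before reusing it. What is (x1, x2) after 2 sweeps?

(-4.167, -0.917)

Iteration 1:
  x1 = (-9 - (-2)·1.000) / (3) = -2.333
  x2 = (-6 - (1)·1.000) / (4) = -1.750
Iteration 2:
  x1 = (-9 - (-2)·-1.750) / (3) = -4.167
  x2 = (-6 - (1)·-2.333) / (4) = -0.917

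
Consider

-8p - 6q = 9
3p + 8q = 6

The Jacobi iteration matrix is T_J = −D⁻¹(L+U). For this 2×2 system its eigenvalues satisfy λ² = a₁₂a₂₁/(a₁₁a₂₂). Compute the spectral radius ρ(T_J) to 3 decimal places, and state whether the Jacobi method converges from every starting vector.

0.530

a₁₂a₂₁/(a₁₁a₂₂) = (-6)·(3) / ((-8)·(8)) = 0.281250
ρ = √|0.281250| = √0.281250 = 0.530
ρ < 1, so Jacobi converges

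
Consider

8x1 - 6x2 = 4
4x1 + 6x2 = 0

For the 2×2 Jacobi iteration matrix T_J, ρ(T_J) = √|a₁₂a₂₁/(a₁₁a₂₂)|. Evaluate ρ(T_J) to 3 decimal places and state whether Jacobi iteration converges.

0.707

a₁₂a₂₁/(a₁₁a₂₂) = (-6)·(4) / ((8)·(6)) = -0.500000
ρ = √|-0.500000| = √0.500000 = 0.707
ρ < 1, so Jacobi converges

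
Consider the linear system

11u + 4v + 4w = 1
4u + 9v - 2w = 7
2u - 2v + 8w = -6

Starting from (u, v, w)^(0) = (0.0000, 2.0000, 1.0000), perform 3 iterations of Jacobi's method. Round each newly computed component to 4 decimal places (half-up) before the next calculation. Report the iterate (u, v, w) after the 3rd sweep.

Iteration 1:
  u = (1 - (4)·2.0000 - (4)·1.0000) / (11) = -1.0000
  v = (7 - (4)·0.0000 - (-2)·1.0000) / (9) = 1.0000
  w = (-6 - (2)·0.0000 - (-2)·2.0000) / (8) = -0.2500
Iteration 2:
  u = (1 - (4)·1.0000 - (4)·-0.2500) / (11) = -0.1818
  v = (7 - (4)·-1.0000 - (-2)·-0.2500) / (9) = 1.1667
  w = (-6 - (2)·-1.0000 - (-2)·1.0000) / (8) = -0.2500
Iteration 3:
  u = (1 - (4)·1.1667 - (4)·-0.2500) / (11) = -0.2424
  v = (7 - (4)·-0.1818 - (-2)·-0.2500) / (9) = 0.8030
  w = (-6 - (2)·-0.1818 - (-2)·1.1667) / (8) = -0.4129

(-0.2424, 0.8030, -0.4129)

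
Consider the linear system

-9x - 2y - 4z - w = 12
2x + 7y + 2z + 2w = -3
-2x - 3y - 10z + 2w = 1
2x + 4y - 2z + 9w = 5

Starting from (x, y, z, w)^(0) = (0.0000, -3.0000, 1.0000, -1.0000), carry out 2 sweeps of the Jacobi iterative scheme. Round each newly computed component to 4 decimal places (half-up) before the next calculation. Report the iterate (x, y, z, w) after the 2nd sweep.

(-1.7393, -0.9175, 0.6508, 1.1016)

Iteration 1:
  x = (12 - (-2)·-3.0000 - (-4)·1.0000 - (-1)·-1.0000) / (-9) = -1.0000
  y = (-3 - (2)·0.0000 - (2)·1.0000 - (2)·-1.0000) / (7) = -0.4286
  z = (1 - (-2)·0.0000 - (-3)·-3.0000 - (2)·-1.0000) / (-10) = 0.6000
  w = (5 - (2)·0.0000 - (4)·-3.0000 - (-2)·1.0000) / (9) = 2.1111
Iteration 2:
  x = (12 - (-2)·-0.4286 - (-4)·0.6000 - (-1)·2.1111) / (-9) = -1.7393
  y = (-3 - (2)·-1.0000 - (2)·0.6000 - (2)·2.1111) / (7) = -0.9175
  z = (1 - (-2)·-1.0000 - (-3)·-0.4286 - (2)·2.1111) / (-10) = 0.6508
  w = (5 - (2)·-1.0000 - (4)·-0.4286 - (-2)·0.6000) / (9) = 1.1016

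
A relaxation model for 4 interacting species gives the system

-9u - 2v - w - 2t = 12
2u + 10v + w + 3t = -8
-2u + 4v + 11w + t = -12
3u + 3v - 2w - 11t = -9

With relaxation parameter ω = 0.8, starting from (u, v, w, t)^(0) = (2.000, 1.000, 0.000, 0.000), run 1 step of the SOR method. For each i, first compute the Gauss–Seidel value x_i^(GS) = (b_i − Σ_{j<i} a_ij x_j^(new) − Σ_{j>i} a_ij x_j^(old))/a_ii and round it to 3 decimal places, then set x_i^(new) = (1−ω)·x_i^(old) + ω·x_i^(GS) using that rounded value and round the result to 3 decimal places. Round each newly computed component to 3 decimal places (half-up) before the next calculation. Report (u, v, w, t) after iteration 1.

Iteration 1:
  u: GS value = (12 - (-2)·1.000 - (-1)·0.000 - (-2)·0.000) / (-9) = -1.556;  u ← (1−ω)·2.000 + ω·-1.556 = -0.845
  v: GS value = (-8 - (2)·-0.845 - (1)·0.000 - (3)·0.000) / (10) = -0.631;  v ← (1−ω)·1.000 + ω·-0.631 = -0.305
  w: GS value = (-12 - (-2)·-0.845 - (4)·-0.305 - (1)·0.000) / (11) = -1.134;  w ← (1−ω)·0.000 + ω·-1.134 = -0.907
  t: GS value = (-9 - (3)·-0.845 - (3)·-0.305 - (-2)·-0.907) / (-11) = 0.669;  t ← (1−ω)·0.000 + ω·0.669 = 0.535

(-0.845, -0.305, -0.907, 0.535)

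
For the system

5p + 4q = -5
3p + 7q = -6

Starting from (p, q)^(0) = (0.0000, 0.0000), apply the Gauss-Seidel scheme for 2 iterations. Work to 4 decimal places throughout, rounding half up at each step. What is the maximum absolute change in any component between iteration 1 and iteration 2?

0.3429

Iteration 1:
  p = (-5 - (4)·0.0000) / (5) = -1.0000
  q = (-6 - (3)·-1.0000) / (7) = -0.4286
Iteration 2:
  p = (-5 - (4)·-0.4286) / (5) = -0.6571
  q = (-6 - (3)·-0.6571) / (7) = -0.5755
Change: (0.3429, -0.1469) → max |·| = 0.3429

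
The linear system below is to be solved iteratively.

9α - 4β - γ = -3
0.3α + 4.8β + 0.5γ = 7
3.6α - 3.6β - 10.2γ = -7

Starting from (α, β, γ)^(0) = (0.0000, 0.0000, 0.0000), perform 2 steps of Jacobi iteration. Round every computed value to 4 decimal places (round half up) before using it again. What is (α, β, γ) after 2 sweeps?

Iteration 1:
  α = (-3 - (-4)·0.0000 - (-1)·0.0000) / (9) = -0.3333
  β = (7 - (0.3)·0.0000 - (0.5)·0.0000) / (4.8) = 1.4583
  γ = (-7 - (3.6)·0.0000 - (-3.6)·0.0000) / (-10.2) = 0.6863
Iteration 2:
  α = (-3 - (-4)·1.4583 - (-1)·0.6863) / (9) = 0.3911
  β = (7 - (0.3)·-0.3333 - (0.5)·0.6863) / (4.8) = 1.4077
  γ = (-7 - (3.6)·-0.3333 - (-3.6)·1.4583) / (-10.2) = 0.0539

(0.3911, 1.4077, 0.0539)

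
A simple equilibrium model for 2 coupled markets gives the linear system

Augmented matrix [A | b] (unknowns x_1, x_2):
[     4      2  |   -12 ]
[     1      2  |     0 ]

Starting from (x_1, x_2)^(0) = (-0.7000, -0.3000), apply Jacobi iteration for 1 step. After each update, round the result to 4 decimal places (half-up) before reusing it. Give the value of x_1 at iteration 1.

-2.8500

Iteration 1:
  x_1 = (-12 - (2)·-0.3000) / (4) = -2.8500
  x_2 = (0 - (1)·-0.7000) / (2) = 0.3500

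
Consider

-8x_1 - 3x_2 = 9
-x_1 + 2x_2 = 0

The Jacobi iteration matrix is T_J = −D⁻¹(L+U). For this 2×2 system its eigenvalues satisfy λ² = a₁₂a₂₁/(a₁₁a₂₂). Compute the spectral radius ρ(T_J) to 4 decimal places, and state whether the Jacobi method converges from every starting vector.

0.4330

a₁₂a₂₁/(a₁₁a₂₂) = (-3)·(-1) / ((-8)·(2)) = -0.187500
ρ = √|-0.187500| = √0.187500 = 0.4330
ρ < 1, so Jacobi converges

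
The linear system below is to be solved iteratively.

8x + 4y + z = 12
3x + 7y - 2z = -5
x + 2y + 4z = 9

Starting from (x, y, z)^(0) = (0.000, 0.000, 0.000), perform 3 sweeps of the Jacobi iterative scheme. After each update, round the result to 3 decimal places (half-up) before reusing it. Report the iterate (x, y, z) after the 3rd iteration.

(1.578, -0.752, 2.213)

Iteration 1:
  x = (12 - (4)·0.000 - (1)·0.000) / (8) = 1.500
  y = (-5 - (3)·0.000 - (-2)·0.000) / (7) = -0.714
  z = (9 - (1)·0.000 - (2)·0.000) / (4) = 2.250
Iteration 2:
  x = (12 - (4)·-0.714 - (1)·2.250) / (8) = 1.576
  y = (-5 - (3)·1.500 - (-2)·2.250) / (7) = -0.714
  z = (9 - (1)·1.500 - (2)·-0.714) / (4) = 2.232
Iteration 3:
  x = (12 - (4)·-0.714 - (1)·2.232) / (8) = 1.578
  y = (-5 - (3)·1.576 - (-2)·2.232) / (7) = -0.752
  z = (9 - (1)·1.576 - (2)·-0.714) / (4) = 2.213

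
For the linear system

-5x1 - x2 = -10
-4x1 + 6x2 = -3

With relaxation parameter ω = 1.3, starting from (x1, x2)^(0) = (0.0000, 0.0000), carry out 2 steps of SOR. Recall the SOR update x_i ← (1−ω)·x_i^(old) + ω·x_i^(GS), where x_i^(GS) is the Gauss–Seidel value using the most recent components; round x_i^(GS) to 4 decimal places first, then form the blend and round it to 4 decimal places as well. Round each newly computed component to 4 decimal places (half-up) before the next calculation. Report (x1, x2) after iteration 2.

Iteration 1:
  x1: GS value = (-10 - (-1)·0.0000) / (-5) = 2.0000;  x1 ← (1−ω)·0.0000 + ω·2.0000 = 2.6000
  x2: GS value = (-3 - (-4)·2.6000) / (6) = 1.2333;  x2 ← (1−ω)·0.0000 + ω·1.2333 = 1.6033
Iteration 2:
  x1: GS value = (-10 - (-1)·1.6033) / (-5) = 1.6793;  x1 ← (1−ω)·2.6000 + ω·1.6793 = 1.4031
  x2: GS value = (-3 - (-4)·1.4031) / (6) = 0.4354;  x2 ← (1−ω)·1.6033 + ω·0.4354 = 0.0850

(1.4031, 0.0850)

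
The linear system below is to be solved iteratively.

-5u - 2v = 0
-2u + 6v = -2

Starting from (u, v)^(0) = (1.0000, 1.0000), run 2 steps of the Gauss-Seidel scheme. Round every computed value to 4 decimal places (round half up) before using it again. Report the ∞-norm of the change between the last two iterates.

Iteration 1:
  u = (0 - (-2)·1.0000) / (-5) = -0.4000
  v = (-2 - (-2)·-0.4000) / (6) = -0.4667
Iteration 2:
  u = (0 - (-2)·-0.4667) / (-5) = 0.1867
  v = (-2 - (-2)·0.1867) / (6) = -0.2711
Change: (0.5867, 0.1956) → max |·| = 0.5867

0.5867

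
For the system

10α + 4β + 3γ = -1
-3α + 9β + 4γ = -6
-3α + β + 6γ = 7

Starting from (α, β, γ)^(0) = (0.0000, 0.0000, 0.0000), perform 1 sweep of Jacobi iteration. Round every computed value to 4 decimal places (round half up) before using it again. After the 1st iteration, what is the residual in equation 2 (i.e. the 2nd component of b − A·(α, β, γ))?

-4.9665

Iteration 1:
  α = (-1 - (4)·0.0000 - (3)·0.0000) / (10) = -0.1000
  β = (-6 - (-3)·0.0000 - (4)·0.0000) / (9) = -0.6667
  γ = (7 - (-3)·0.0000 - (1)·0.0000) / (6) = 1.1667
Residual b − A·x = (-0.8333, -4.9665, 0.3665)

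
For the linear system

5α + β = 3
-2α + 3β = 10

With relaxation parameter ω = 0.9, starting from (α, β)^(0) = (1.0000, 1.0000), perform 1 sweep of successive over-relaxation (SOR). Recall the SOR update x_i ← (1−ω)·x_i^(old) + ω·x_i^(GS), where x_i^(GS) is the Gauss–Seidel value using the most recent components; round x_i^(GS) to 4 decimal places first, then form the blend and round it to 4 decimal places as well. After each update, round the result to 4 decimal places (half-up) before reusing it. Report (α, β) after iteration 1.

Iteration 1:
  α: GS value = (3 - (1)·1.0000) / (5) = 0.4000;  α ← (1−ω)·1.0000 + ω·0.4000 = 0.4600
  β: GS value = (10 - (-2)·0.4600) / (3) = 3.6400;  β ← (1−ω)·1.0000 + ω·3.6400 = 3.3760

(0.4600, 3.3760)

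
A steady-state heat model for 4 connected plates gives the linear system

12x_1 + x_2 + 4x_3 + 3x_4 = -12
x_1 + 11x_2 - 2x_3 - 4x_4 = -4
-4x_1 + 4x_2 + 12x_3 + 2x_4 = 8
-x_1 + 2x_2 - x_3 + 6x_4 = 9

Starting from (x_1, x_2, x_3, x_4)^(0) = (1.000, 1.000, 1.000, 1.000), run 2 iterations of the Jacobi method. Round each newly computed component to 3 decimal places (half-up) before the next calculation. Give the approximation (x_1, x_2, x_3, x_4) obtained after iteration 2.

(-1.549, 0.424, -0.169, 1.275)

Iteration 1:
  x_1 = (-12 - (1)·1.000 - (4)·1.000 - (3)·1.000) / (12) = -1.667
  x_2 = (-4 - (1)·1.000 - (-2)·1.000 - (-4)·1.000) / (11) = 0.091
  x_3 = (8 - (-4)·1.000 - (4)·1.000 - (2)·1.000) / (12) = 0.500
  x_4 = (9 - (-1)·1.000 - (2)·1.000 - (-1)·1.000) / (6) = 1.500
Iteration 2:
  x_1 = (-12 - (1)·0.091 - (4)·0.500 - (3)·1.500) / (12) = -1.549
  x_2 = (-4 - (1)·-1.667 - (-2)·0.500 - (-4)·1.500) / (11) = 0.424
  x_3 = (8 - (-4)·-1.667 - (4)·0.091 - (2)·1.500) / (12) = -0.169
  x_4 = (9 - (-1)·-1.667 - (2)·0.091 - (-1)·0.500) / (6) = 1.275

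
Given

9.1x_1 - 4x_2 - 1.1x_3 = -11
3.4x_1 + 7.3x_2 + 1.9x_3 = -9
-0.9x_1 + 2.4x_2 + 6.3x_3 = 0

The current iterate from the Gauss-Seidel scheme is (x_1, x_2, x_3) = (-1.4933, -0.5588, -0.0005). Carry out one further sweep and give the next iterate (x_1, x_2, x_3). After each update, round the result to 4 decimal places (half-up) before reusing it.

One sweep:
  x_1 = (-11 - (-4)·-0.5588 - (-1.1)·-0.0005) / (9.1) = -1.4545
  x_2 = (-9 - (3.4)·-1.4545 - (1.9)·-0.0005) / (7.3) = -0.5553
  x_3 = (0 - (-0.9)·-1.4545 - (2.4)·-0.5553) / (6.3) = 0.0038

(-1.4545, -0.5553, 0.0038)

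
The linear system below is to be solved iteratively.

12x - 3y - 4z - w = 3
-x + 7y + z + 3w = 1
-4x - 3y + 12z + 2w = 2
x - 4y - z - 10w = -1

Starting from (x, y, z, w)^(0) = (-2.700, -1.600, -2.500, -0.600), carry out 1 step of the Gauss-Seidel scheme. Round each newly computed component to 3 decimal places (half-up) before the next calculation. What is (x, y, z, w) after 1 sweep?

(-1.033, 0.610, 0.075, -0.255)

Iteration 1:
  x = (3 - (-3)·-1.600 - (-4)·-2.500 - (-1)·-0.600) / (12) = -1.033
  y = (1 - (-1)·-1.033 - (1)·-2.500 - (3)·-0.600) / (7) = 0.610
  z = (2 - (-4)·-1.033 - (-3)·0.610 - (2)·-0.600) / (12) = 0.075
  w = (-1 - (1)·-1.033 - (-4)·0.610 - (-1)·0.075) / (-10) = -0.255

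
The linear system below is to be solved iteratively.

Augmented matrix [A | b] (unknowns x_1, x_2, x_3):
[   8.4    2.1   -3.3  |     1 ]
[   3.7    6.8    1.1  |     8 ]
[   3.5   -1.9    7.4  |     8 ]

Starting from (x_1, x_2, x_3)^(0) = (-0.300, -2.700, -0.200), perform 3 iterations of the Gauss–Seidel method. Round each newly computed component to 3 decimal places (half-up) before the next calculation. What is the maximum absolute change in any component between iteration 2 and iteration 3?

Iteration 1:
  x_1 = (1 - (2.1)·-2.700 - (-3.3)·-0.200) / (8.4) = 0.715
  x_2 = (8 - (3.7)·0.715 - (1.1)·-0.200) / (6.8) = 0.820
  x_3 = (8 - (3.5)·0.715 - (-1.9)·0.820) / (7.4) = 0.953
Iteration 2:
  x_1 = (1 - (2.1)·0.820 - (-3.3)·0.953) / (8.4) = 0.288
  x_2 = (8 - (3.7)·0.288 - (1.1)·0.953) / (6.8) = 0.866
  x_3 = (8 - (3.5)·0.288 - (-1.9)·0.866) / (7.4) = 1.167
Iteration 3:
  x_1 = (1 - (2.1)·0.866 - (-3.3)·1.167) / (8.4) = 0.361
  x_2 = (8 - (3.7)·0.361 - (1.1)·1.167) / (6.8) = 0.791
  x_3 = (8 - (3.5)·0.361 - (-1.9)·0.791) / (7.4) = 1.113
Change: (0.073, -0.075, -0.054) → max |·| = 0.075

0.075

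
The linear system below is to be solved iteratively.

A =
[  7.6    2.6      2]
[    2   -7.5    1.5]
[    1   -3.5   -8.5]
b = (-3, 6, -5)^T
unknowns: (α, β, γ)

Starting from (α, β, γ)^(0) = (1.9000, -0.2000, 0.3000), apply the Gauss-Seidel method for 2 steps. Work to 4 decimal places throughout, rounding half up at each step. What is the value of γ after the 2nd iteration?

Iteration 1:
  α = (-3 - (2.6)·-0.2000 - (2)·0.3000) / (7.6) = -0.4053
  β = (6 - (2)·-0.4053 - (1.5)·0.3000) / (-7.5) = -0.8481
  γ = (-5 - (1)·-0.4053 - (-3.5)·-0.8481) / (-8.5) = 0.8898
Iteration 2:
  α = (-3 - (2.6)·-0.8481 - (2)·0.8898) / (7.6) = -0.3388
  β = (6 - (2)·-0.3388 - (1.5)·0.8898) / (-7.5) = -0.7124
  γ = (-5 - (1)·-0.3388 - (-3.5)·-0.7124) / (-8.5) = 0.8417

0.8417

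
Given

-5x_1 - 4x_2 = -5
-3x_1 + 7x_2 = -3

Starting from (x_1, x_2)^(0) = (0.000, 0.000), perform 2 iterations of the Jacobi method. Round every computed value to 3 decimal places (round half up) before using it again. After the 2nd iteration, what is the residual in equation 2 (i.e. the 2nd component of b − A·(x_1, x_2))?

Iteration 1:
  x_1 = (-5 - (-4)·0.000) / (-5) = 1.000
  x_2 = (-3 - (-3)·0.000) / (7) = -0.429
Iteration 2:
  x_1 = (-5 - (-4)·-0.429) / (-5) = 1.343
  x_2 = (-3 - (-3)·1.000) / (7) = 0.000
Residual b − A·x = (1.715, 1.029)

1.029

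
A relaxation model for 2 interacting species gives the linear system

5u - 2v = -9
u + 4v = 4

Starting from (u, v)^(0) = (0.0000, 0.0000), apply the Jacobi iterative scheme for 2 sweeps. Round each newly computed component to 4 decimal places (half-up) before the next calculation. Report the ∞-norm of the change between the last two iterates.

0.4500

Iteration 1:
  u = (-9 - (-2)·0.0000) / (5) = -1.8000
  v = (4 - (1)·0.0000) / (4) = 1.0000
Iteration 2:
  u = (-9 - (-2)·1.0000) / (5) = -1.4000
  v = (4 - (1)·-1.8000) / (4) = 1.4500
Change: (0.4000, 0.4500) → max |·| = 0.4500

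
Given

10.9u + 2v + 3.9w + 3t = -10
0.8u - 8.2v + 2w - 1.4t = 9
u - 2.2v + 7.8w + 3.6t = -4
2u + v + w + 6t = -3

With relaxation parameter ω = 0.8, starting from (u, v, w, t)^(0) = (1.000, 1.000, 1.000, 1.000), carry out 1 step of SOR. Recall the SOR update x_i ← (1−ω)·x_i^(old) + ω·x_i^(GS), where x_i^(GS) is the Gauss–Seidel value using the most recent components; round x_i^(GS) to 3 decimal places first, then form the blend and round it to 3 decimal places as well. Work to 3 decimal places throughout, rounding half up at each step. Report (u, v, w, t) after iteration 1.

(-1.187, -0.712, -0.618, 0.294)

Iteration 1:
  u: GS value = (-10 - (2)·1.000 - (3.9)·1.000 - (3)·1.000) / (10.9) = -1.734;  u ← (1−ω)·1.000 + ω·-1.734 = -1.187
  v: GS value = (9 - (0.8)·-1.187 - (2)·1.000 - (-1.4)·1.000) / (-8.2) = -1.140;  v ← (1−ω)·1.000 + ω·-1.140 = -0.712
  w: GS value = (-4 - (1)·-1.187 - (-2.2)·-0.712 - (3.6)·1.000) / (7.8) = -1.023;  w ← (1−ω)·1.000 + ω·-1.023 = -0.618
  t: GS value = (-3 - (2)·-1.187 - (1)·-0.712 - (1)·-0.618) / (6) = 0.117;  t ← (1−ω)·1.000 + ω·0.117 = 0.294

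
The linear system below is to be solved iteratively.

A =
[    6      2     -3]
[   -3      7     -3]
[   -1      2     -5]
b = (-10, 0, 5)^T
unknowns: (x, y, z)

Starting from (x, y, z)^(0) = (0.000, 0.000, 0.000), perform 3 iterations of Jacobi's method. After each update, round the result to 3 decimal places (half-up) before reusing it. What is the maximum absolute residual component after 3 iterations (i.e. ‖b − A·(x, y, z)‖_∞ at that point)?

0.928

Iteration 1:
  x = (-10 - (2)·0.000 - (-3)·0.000) / (6) = -1.667
  y = (0 - (-3)·0.000 - (-3)·0.000) / (7) = 0.000
  z = (5 - (-1)·0.000 - (2)·0.000) / (-5) = -1.000
Iteration 2:
  x = (-10 - (2)·0.000 - (-3)·-1.000) / (6) = -2.167
  y = (0 - (-3)·-1.667 - (-3)·-1.000) / (7) = -1.143
  z = (5 - (-1)·-1.667 - (2)·0.000) / (-5) = -0.667
Iteration 3:
  x = (-10 - (2)·-1.143 - (-3)·-0.667) / (6) = -1.619
  y = (0 - (-3)·-2.167 - (-3)·-0.667) / (7) = -1.215
  z = (5 - (-1)·-2.167 - (2)·-1.143) / (-5) = -1.024
Residual b − A·x = (-0.928, 0.576, 0.691); ∞-norm = 0.928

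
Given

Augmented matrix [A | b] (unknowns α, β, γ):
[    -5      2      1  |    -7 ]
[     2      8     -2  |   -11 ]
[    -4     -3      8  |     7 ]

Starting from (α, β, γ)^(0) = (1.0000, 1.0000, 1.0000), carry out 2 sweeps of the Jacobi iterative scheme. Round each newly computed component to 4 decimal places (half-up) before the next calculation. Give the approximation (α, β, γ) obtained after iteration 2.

(1.2000, -1.4375, 1.3594)

Iteration 1:
  α = (-7 - (2)·1.0000 - (1)·1.0000) / (-5) = 2.0000
  β = (-11 - (2)·1.0000 - (-2)·1.0000) / (8) = -1.3750
  γ = (7 - (-4)·1.0000 - (-3)·1.0000) / (8) = 1.7500
Iteration 2:
  α = (-7 - (2)·-1.3750 - (1)·1.7500) / (-5) = 1.2000
  β = (-11 - (2)·2.0000 - (-2)·1.7500) / (8) = -1.4375
  γ = (7 - (-4)·2.0000 - (-3)·-1.3750) / (8) = 1.3594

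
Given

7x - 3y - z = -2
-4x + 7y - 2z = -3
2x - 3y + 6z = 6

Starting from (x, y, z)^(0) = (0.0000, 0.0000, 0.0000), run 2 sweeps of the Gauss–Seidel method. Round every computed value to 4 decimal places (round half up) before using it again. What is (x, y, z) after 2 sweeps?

Iteration 1:
  x = (-2 - (-3)·0.0000 - (-1)·0.0000) / (7) = -0.2857
  y = (-3 - (-4)·-0.2857 - (-2)·0.0000) / (7) = -0.5918
  z = (6 - (2)·-0.2857 - (-3)·-0.5918) / (6) = 0.7993
Iteration 2:
  x = (-2 - (-3)·-0.5918 - (-1)·0.7993) / (7) = -0.4252
  y = (-3 - (-4)·-0.4252 - (-2)·0.7993) / (7) = -0.4432
  z = (6 - (2)·-0.4252 - (-3)·-0.4432) / (6) = 0.9201

(-0.4252, -0.4432, 0.9201)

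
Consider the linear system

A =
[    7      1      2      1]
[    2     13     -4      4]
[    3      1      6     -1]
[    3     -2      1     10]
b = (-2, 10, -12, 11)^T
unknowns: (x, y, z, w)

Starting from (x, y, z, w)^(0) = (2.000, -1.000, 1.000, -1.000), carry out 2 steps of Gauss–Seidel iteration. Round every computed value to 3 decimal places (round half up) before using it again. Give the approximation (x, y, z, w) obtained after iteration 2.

(-0.086, -0.436, -1.601, 1.199)

Iteration 1:
  x = (-2 - (1)·-1.000 - (2)·1.000 - (1)·-1.000) / (7) = -0.286
  y = (10 - (2)·-0.286 - (-4)·1.000 - (4)·-1.000) / (13) = 1.429
  z = (-12 - (3)·-0.286 - (1)·1.429 - (-1)·-1.000) / (6) = -2.262
  w = (11 - (3)·-0.286 - (-2)·1.429 - (1)·-2.262) / (10) = 1.698
Iteration 2:
  x = (-2 - (1)·1.429 - (2)·-2.262 - (1)·1.698) / (7) = -0.086
  y = (10 - (2)·-0.086 - (-4)·-2.262 - (4)·1.698) / (13) = -0.436
  z = (-12 - (3)·-0.086 - (1)·-0.436 - (-1)·1.698) / (6) = -1.601
  w = (11 - (3)·-0.086 - (-2)·-0.436 - (1)·-1.601) / (10) = 1.199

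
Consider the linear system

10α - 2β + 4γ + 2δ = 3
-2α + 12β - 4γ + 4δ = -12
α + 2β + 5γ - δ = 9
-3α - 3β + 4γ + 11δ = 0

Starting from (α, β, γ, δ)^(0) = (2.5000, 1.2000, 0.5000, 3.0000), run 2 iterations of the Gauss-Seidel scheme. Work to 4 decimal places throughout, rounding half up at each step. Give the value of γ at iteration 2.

Iteration 1:
  α = (3 - (-2)·1.2000 - (4)·0.5000 - (2)·3.0000) / (10) = -0.2600
  β = (-12 - (-2)·-0.2600 - (-4)·0.5000 - (4)·3.0000) / (12) = -1.8767
  γ = (9 - (1)·-0.2600 - (2)·-1.8767 - (-1)·3.0000) / (5) = 3.2027
  δ = (0 - (-3)·-0.2600 - (-3)·-1.8767 - (4)·3.2027) / (11) = -1.7474
Iteration 2:
  α = (3 - (-2)·-1.8767 - (4)·3.2027 - (2)·-1.7474) / (10) = -1.0069
  β = (-12 - (-2)·-1.0069 - (-4)·3.2027 - (4)·-1.7474) / (12) = 0.4822
  γ = (9 - (1)·-1.0069 - (2)·0.4822 - (-1)·-1.7474) / (5) = 1.4590
  δ = (0 - (-3)·-1.0069 - (-3)·0.4822 - (4)·1.4590) / (11) = -0.6736

1.4590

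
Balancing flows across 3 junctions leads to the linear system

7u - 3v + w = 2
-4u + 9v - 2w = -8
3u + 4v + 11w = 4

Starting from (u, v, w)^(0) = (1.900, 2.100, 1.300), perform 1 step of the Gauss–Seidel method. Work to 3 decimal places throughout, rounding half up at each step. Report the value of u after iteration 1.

1.000

Iteration 1:
  u = (2 - (-3)·2.100 - (1)·1.300) / (7) = 1.000
  v = (-8 - (-4)·1.000 - (-2)·1.300) / (9) = -0.156
  w = (4 - (3)·1.000 - (4)·-0.156) / (11) = 0.148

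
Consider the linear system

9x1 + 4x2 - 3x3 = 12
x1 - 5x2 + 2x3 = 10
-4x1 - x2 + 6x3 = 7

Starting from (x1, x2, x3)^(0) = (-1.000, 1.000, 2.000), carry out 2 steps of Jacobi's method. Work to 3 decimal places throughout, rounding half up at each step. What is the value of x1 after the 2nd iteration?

Iteration 1:
  x1 = (12 - (4)·1.000 - (-3)·2.000) / (9) = 1.556
  x2 = (10 - (1)·-1.000 - (2)·2.000) / (-5) = -1.400
  x3 = (7 - (-4)·-1.000 - (-1)·1.000) / (6) = 0.667
Iteration 2:
  x1 = (12 - (4)·-1.400 - (-3)·0.667) / (9) = 2.178
  x2 = (10 - (1)·1.556 - (2)·0.667) / (-5) = -1.422
  x3 = (7 - (-4)·1.556 - (-1)·-1.400) / (6) = 1.971

2.178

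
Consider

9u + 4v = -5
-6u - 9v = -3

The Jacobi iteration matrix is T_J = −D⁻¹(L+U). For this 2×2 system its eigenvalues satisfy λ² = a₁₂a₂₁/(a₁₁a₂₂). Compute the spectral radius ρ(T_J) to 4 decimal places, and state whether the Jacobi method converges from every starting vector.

a₁₂a₂₁/(a₁₁a₂₂) = (4)·(-6) / ((9)·(-9)) = 0.296296
ρ = √|0.296296| = √0.296296 = 0.5443
ρ < 1, so Jacobi converges

0.5443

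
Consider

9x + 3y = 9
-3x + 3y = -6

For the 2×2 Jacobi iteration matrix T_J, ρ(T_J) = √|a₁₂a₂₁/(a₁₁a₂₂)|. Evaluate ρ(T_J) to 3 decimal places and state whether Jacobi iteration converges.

0.577

a₁₂a₂₁/(a₁₁a₂₂) = (3)·(-3) / ((9)·(3)) = -0.333333
ρ = √|-0.333333| = √0.333333 = 0.577
ρ < 1, so Jacobi converges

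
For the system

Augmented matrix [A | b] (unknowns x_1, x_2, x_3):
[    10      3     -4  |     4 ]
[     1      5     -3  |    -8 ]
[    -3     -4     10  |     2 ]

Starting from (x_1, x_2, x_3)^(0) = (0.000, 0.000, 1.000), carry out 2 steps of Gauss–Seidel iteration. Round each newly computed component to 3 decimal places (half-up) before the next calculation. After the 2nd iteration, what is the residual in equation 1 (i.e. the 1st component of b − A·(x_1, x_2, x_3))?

Iteration 1:
  x_1 = (4 - (3)·0.000 - (-4)·1.000) / (10) = 0.800
  x_2 = (-8 - (1)·0.800 - (-3)·1.000) / (5) = -1.160
  x_3 = (2 - (-3)·0.800 - (-4)·-1.160) / (10) = -0.024
Iteration 2:
  x_1 = (4 - (3)·-1.160 - (-4)·-0.024) / (10) = 0.738
  x_2 = (-8 - (1)·0.738 - (-3)·-0.024) / (5) = -1.762
  x_3 = (2 - (-3)·0.738 - (-4)·-1.762) / (10) = -0.283
Residual b − A·x = (0.774, -0.777, -0.004)

0.774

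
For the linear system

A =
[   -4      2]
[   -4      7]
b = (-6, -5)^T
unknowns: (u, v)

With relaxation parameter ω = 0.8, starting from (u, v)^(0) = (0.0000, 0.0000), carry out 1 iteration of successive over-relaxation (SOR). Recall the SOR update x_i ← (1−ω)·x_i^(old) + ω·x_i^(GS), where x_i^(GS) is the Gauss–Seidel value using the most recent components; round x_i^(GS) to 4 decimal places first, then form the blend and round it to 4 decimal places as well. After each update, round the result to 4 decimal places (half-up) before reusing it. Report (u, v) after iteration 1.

Iteration 1:
  u: GS value = (-6 - (2)·0.0000) / (-4) = 1.5000;  u ← (1−ω)·0.0000 + ω·1.5000 = 1.2000
  v: GS value = (-5 - (-4)·1.2000) / (7) = -0.0286;  v ← (1−ω)·0.0000 + ω·-0.0286 = -0.0229

(1.2000, -0.0229)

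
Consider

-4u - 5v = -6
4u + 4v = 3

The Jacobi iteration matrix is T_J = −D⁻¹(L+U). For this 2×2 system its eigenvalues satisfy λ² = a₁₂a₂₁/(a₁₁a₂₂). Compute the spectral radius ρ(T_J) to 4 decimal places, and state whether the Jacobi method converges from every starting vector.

1.1180

a₁₂a₂₁/(a₁₁a₂₂) = (-5)·(4) / ((-4)·(4)) = 1.250000
ρ = √|1.250000| = √1.250000 = 1.1180
ρ > 1, so Jacobi diverges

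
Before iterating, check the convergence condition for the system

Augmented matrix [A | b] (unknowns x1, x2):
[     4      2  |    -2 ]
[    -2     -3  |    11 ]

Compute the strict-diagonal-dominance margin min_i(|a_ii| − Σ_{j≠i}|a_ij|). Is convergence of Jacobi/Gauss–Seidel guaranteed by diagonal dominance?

1

row 1: |4| − (2) = 2
row 2: |-3| − (2) = 1
minimum over rows = 1 → strictly diagonally dominant (convergence guaranteed)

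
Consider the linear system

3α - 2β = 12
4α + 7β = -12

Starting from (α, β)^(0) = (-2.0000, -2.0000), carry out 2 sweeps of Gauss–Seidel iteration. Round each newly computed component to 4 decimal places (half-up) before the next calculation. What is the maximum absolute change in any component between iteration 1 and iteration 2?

0.8254

Iteration 1:
  α = (12 - (-2)·-2.0000) / (3) = 2.6667
  β = (-12 - (4)·2.6667) / (7) = -3.2381
Iteration 2:
  α = (12 - (-2)·-3.2381) / (3) = 1.8413
  β = (-12 - (4)·1.8413) / (7) = -2.7665
Change: (-0.8254, 0.4716) → max |·| = 0.8254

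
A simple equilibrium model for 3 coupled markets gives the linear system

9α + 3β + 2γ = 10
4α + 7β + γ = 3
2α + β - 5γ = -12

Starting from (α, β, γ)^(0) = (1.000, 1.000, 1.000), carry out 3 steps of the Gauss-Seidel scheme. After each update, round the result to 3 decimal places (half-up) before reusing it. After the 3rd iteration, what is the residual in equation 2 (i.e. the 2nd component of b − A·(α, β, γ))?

Iteration 1:
  α = (10 - (3)·1.000 - (2)·1.000) / (9) = 0.556
  β = (3 - (4)·0.556 - (1)·1.000) / (7) = -0.032
  γ = (-12 - (2)·0.556 - (1)·-0.032) / (-5) = 2.616
Iteration 2:
  α = (10 - (3)·-0.032 - (2)·2.616) / (9) = 0.540
  β = (3 - (4)·0.540 - (1)·2.616) / (7) = -0.254
  γ = (-12 - (2)·0.540 - (1)·-0.254) / (-5) = 2.565
Iteration 3:
  α = (10 - (3)·-0.254 - (2)·2.565) / (9) = 0.626
  β = (3 - (4)·0.626 - (1)·2.565) / (7) = -0.296
  γ = (-12 - (2)·0.626 - (1)·-0.296) / (-5) = 2.591
Residual b − A·x = (0.072, -0.023, -0.001)

-0.023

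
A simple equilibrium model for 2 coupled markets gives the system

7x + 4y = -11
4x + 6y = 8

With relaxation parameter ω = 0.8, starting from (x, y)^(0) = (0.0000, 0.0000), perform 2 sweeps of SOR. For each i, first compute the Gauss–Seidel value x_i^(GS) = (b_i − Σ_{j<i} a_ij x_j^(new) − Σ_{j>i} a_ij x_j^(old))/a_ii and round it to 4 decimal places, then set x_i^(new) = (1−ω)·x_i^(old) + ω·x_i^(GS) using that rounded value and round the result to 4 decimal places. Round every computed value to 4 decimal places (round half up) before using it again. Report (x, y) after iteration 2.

(-2.3027, 2.6422)

Iteration 1:
  x: GS value = (-11 - (4)·0.0000) / (7) = -1.5714;  x ← (1−ω)·0.0000 + ω·-1.5714 = -1.2571
  y: GS value = (8 - (4)·-1.2571) / (6) = 2.1714;  y ← (1−ω)·0.0000 + ω·2.1714 = 1.7371
Iteration 2:
  x: GS value = (-11 - (4)·1.7371) / (7) = -2.5641;  x ← (1−ω)·-1.2571 + ω·-2.5641 = -2.3027
  y: GS value = (8 - (4)·-2.3027) / (6) = 2.8685;  y ← (1−ω)·1.7371 + ω·2.8685 = 2.6422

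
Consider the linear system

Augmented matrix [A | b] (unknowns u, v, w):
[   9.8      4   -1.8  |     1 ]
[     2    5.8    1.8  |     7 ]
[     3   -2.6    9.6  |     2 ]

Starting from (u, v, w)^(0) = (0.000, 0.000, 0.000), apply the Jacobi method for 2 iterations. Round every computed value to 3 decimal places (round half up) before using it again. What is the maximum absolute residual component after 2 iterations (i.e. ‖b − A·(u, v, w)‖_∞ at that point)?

1.105

Iteration 1:
  u = (1 - (4)·0.000 - (-1.8)·0.000) / (9.8) = 0.102
  v = (7 - (2)·0.000 - (1.8)·0.000) / (5.8) = 1.207
  w = (2 - (3)·0.000 - (-2.6)·0.000) / (9.6) = 0.208
Iteration 2:
  u = (1 - (4)·1.207 - (-1.8)·0.208) / (9.8) = -0.352
  v = (7 - (2)·0.102 - (1.8)·0.208) / (5.8) = 1.107
  w = (2 - (3)·0.102 - (-2.6)·1.207) / (9.6) = 0.503
Residual b − A·x = (0.927, 0.378, 1.105); ∞-norm = 1.105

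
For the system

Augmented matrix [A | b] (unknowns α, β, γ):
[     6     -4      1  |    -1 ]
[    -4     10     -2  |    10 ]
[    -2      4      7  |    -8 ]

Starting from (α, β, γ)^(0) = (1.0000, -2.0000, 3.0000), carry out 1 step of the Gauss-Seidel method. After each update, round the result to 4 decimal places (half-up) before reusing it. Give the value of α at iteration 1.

-2.0000

Iteration 1:
  α = (-1 - (-4)·-2.0000 - (1)·3.0000) / (6) = -2.0000
  β = (10 - (-4)·-2.0000 - (-2)·3.0000) / (10) = 0.8000
  γ = (-8 - (-2)·-2.0000 - (4)·0.8000) / (7) = -2.1714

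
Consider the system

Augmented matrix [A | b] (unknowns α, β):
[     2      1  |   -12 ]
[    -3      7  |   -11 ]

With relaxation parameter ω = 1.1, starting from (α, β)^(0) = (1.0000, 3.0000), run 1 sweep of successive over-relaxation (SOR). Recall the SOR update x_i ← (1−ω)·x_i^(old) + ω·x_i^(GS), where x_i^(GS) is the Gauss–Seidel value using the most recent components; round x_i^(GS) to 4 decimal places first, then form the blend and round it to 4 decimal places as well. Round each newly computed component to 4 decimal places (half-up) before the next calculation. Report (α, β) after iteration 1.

(-8.3500, -5.9650)

Iteration 1:
  α: GS value = (-12 - (1)·3.0000) / (2) = -7.5000;  α ← (1−ω)·1.0000 + ω·-7.5000 = -8.3500
  β: GS value = (-11 - (-3)·-8.3500) / (7) = -5.1500;  β ← (1−ω)·3.0000 + ω·-5.1500 = -5.9650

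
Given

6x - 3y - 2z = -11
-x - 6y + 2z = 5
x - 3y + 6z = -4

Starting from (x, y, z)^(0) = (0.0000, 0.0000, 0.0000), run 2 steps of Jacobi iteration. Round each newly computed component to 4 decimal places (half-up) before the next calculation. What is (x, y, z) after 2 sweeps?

(-2.4722, -0.7500, -0.7778)

Iteration 1:
  x = (-11 - (-3)·0.0000 - (-2)·0.0000) / (6) = -1.8333
  y = (5 - (-1)·0.0000 - (2)·0.0000) / (-6) = -0.8333
  z = (-4 - (1)·0.0000 - (-3)·0.0000) / (6) = -0.6667
Iteration 2:
  x = (-11 - (-3)·-0.8333 - (-2)·-0.6667) / (6) = -2.4722
  y = (5 - (-1)·-1.8333 - (2)·-0.6667) / (-6) = -0.7500
  z = (-4 - (1)·-1.8333 - (-3)·-0.8333) / (6) = -0.7778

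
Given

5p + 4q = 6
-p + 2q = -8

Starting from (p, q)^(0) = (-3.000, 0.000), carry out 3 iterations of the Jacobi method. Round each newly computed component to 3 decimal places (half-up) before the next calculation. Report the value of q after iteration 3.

Iteration 1:
  p = (6 - (4)·0.000) / (5) = 1.200
  q = (-8 - (-1)·-3.000) / (2) = -5.500
Iteration 2:
  p = (6 - (4)·-5.500) / (5) = 5.600
  q = (-8 - (-1)·1.200) / (2) = -3.400
Iteration 3:
  p = (6 - (4)·-3.400) / (5) = 3.920
  q = (-8 - (-1)·5.600) / (2) = -1.200

-1.200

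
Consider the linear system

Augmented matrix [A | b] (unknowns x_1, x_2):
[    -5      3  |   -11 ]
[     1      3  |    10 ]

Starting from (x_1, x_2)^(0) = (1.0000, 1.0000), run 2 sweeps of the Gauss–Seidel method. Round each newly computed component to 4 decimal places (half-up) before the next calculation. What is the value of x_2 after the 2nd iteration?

Iteration 1:
  x_1 = (-11 - (3)·1.0000) / (-5) = 2.8000
  x_2 = (10 - (1)·2.8000) / (3) = 2.4000
Iteration 2:
  x_1 = (-11 - (3)·2.4000) / (-5) = 3.6400
  x_2 = (10 - (1)·3.6400) / (3) = 2.1200

2.1200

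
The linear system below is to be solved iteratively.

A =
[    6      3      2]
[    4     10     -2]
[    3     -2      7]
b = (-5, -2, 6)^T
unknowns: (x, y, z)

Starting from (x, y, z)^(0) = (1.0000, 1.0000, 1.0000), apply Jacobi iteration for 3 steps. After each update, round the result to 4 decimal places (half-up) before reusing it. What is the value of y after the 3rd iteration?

Iteration 1:
  x = (-5 - (3)·1.0000 - (2)·1.0000) / (6) = -1.6667
  y = (-2 - (4)·1.0000 - (-2)·1.0000) / (10) = -0.4000
  z = (6 - (3)·1.0000 - (-2)·1.0000) / (7) = 0.7143
Iteration 2:
  x = (-5 - (3)·-0.4000 - (2)·0.7143) / (6) = -0.8714
  y = (-2 - (4)·-1.6667 - (-2)·0.7143) / (10) = 0.6095
  z = (6 - (3)·-1.6667 - (-2)·-0.4000) / (7) = 1.4572
Iteration 3:
  x = (-5 - (3)·0.6095 - (2)·1.4572) / (6) = -1.6238
  y = (-2 - (4)·-0.8714 - (-2)·1.4572) / (10) = 0.4400
  z = (6 - (3)·-0.8714 - (-2)·0.6095) / (7) = 1.4047

0.4400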